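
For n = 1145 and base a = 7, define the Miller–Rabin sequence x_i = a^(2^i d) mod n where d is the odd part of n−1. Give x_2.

n − 1 = 1144 = 2^3 · 143, so s = 3 and d = 143.
x_0 = 7^143 mod 1145 = 73.
x_1 = 73^2 mod 1145 = 749.
x_2 = 749^2 mod 1145 = 1096.

1096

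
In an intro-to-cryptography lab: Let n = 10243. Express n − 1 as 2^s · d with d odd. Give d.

5121

Halving: 10242 → 5121; 5121 is odd.
So 10242 = 2^1 · 5121.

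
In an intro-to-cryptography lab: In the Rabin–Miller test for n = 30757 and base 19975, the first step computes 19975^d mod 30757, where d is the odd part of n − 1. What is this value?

n − 1 = 30756 = 2^2 · 7689, so s = 2 and d = 7689.
Repeated squaring mod 30757: 19975^1 ≡ 19975, 19975^2 ≡ 20821, 19975^4 ≡ 24883, 19975^8 ≡ 25279, 19975^16 ≡ 20409, 19975^32 ≡ 15987, 19975^64 ≡ 24256, 19975^128 ≡ 2883, 19975^256 ≡ 7299, 19975^512 ≡ 4277, 19975^1024 ≡ 23071, 19975^2048 ≡ 21156, 19975^4096 ≡ 472.
7689 = 4096 + 2048 + 1024 + 512 + 8 + 1, so 19975^7689 ≡ 472·21156·23071·4277·25279·19975 ≡ 11220 (mod 30757).

11220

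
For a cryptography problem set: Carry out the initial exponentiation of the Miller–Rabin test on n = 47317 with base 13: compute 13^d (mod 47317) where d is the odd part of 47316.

n − 1 = 47316 = 2^2 · 11829, so s = 2 and d = 11829.
13^11829 mod 47317 = 47316.

47316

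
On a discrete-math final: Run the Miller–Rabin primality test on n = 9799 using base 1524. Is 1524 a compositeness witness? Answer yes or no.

yes

n − 1 = 9798 = 2^1 · 4899, so s = 1 and d = 4899.
Repeated squaring mod 9799: 1524^1 ≡ 1524, 1524^2 ≡ 213, 1524^4 ≡ 6173, 1524^8 ≡ 7417, 1524^16 ≡ 303, 1524^32 ≡ 3618, 1524^64 ≡ 8259, 1524^128 ≡ 242, 1524^256 ≡ 9569, 1524^512 ≡ 3905, 1524^1024 ≡ 1781, 1524^2048 ≡ 6884, 1524^4096 ≡ 1492.
4899 = 4096 + 512 + 256 + 32 + 2 + 1, so 1524^4899 ≡ 1492·3905·9569·3618·213·1524 ≡ 5980 (mod 9799).
x_0 = 1524^4899 mod 9799 = 5980.
x_0 ∉ {1, 9798} and s = 1, so 1524 is a Miller–Rabin witness and 9799 is composite.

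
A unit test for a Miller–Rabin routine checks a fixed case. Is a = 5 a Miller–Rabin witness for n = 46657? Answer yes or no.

yes

n − 1 = 46656 = 2^6 · 729, so s = 6 and d = 729.
x_0 = 5^729 mod 46657 = 746.
x_0 is neither 1 nor 46656, so continue squaring.
x_1 = 746^2 mod 46657 = 43289.
x_2 = 43289^2 mod 46657 = 5773.
x_3 = 5773^2 mod 46657 = 14431.
x_4 = 14431^2 mod 46657 = 23570.
x_5 = 23570^2 mod 46657 = 1.
x_5 = 1 but x_4 ≠ ±1, a nontrivial square root of 1 — 5 is a witness and 46657 is composite.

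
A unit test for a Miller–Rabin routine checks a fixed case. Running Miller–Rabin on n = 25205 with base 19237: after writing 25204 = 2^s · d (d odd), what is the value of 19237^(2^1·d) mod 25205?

n − 1 = 25204 = 2^2 · 6301, so s = 2 and d = 6301.
x_0 = 19237^6301 mod 25205 = 67.
x_1 = 67^2 mod 25205 = 4489.

4489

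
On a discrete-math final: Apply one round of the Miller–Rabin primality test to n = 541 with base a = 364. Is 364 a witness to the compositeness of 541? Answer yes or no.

n − 1 = 540 = 2^2 · 135, so s = 2 and d = 135.
x_0 = 364^135 mod 541 = 52.
x_0 is neither 1 nor 540, so continue squaring.
x_1 = 52^2 mod 541 = 540.
x_1 ≡ −1, so 364 is not a witness.

no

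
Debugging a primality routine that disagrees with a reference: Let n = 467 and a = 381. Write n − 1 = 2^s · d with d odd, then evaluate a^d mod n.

1

n − 1 = 466 = 2^1 · 233, so s = 1 and d = 233.
381^233 mod 467 = 1.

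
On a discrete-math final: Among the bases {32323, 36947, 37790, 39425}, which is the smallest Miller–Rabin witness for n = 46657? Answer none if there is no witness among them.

36947

n − 1 = 46656 = 2^6 · 729, so s = 6 and d = 729.
Base 32323: x_0 = 32323^729 mod 46657 = 41150. x_0 is neither 1 nor 46656, so continue squaring. x_1 = 41150^2 mod 46657 = 46656. x_1 ≡ −1, so 32323 is not a witness.
Base 36947: x_0 = 36947^729 mod 46657 = 37961. x_0 is neither 1 nor 46656, so continue squaring. x_1 = 37961^2 mod 46657 = 36076. x_2 = 36076^2 mod 46657 = 27418. x_3 = 27418^2 mod 46657 = 9140. x_4 = 9140^2 mod 46657 = 23570. x_5 = 23570^2 mod 46657 = 1. x_5 = 1 but x_4 ≠ ±1, a nontrivial square root of 1 — 36947 is a witness and 46657 is composite.
Base 37790: x_0 = 37790^729 mod 46657 = 27793. x_0 is neither 1 nor 46656, so continue squaring. x_1 = 27793^2 mod 46657 = 44214. x_2 = 44214^2 mod 46657 = 42810. x_3 = 42810^2 mod 46657 = 9140. x_4 = 9140^2 mod 46657 = 23570. x_5 = 23570^2 mod 46657 = 1. x_5 = 1 but x_4 ≠ ±1, a nontrivial square root of 1 — 37790 is a witness and 46657 is composite.
Base 39425: x_0 = 39425^729 mod 46657 = 18383. x_0 is neither 1 nor 46656, so continue squaring. x_1 = 18383^2 mod 46657 = 44695. x_2 = 44695^2 mod 46657 = 23570. x_3 = 23570^2 mod 46657 = 1. x_3 = 1 but x_2 ≠ ±1, a nontrivial square root of 1 — 39425 is a witness and 46657 is composite.
The smallest witness among the given bases is 36947.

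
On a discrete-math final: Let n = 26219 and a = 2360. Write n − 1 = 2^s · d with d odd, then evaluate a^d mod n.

17883

n − 1 = 26218 = 2^1 · 13109, so s = 1 and d = 13109.
2360^13109 mod 26219 = 17883.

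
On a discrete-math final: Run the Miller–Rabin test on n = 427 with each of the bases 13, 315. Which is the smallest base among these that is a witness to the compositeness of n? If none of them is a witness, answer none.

13

n − 1 = 426 = 2^1 · 213, so s = 1 and d = 213.
Base 13: x_0 = 13^213 mod 427 = 62. x_0 ∉ {1, 426} and s = 1, so 13 is a Miller–Rabin witness and 427 is composite.
Base 315: x_0 = 315^213 mod 427 = 98. x_0 ∉ {1, 426} and s = 1, so 315 is a Miller–Rabin witness and 427 is composite.
The smallest witness among the given bases is 13.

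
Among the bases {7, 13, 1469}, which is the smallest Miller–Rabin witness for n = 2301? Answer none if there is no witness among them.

7

n − 1 = 2300 = 2^2 · 575, so s = 2 and d = 575.
Base 7: x_0 = 7^575 mod 2301 = 730. x_0 is neither 1 nor 2300, so continue squaring. x_1 = 730^2 mod 2301 = 1369. Reached i = s−1 = 1 without hitting −1: 7 is a Miller–Rabin witness and 2301 is composite.
Base 13: x_0 = 13^575 mod 2301 = 364. x_0 is neither 1 nor 2300, so continue squaring. x_1 = 364^2 mod 2301 = 1339. Reached i = s−1 = 1 without hitting −1: 13 is a Miller–Rabin witness and 2301 is composite.
Base 1469: x_0 = 1469^575 mod 2301 = 182. x_0 is neither 1 nor 2300, so continue squaring. x_1 = 182^2 mod 2301 = 910. Reached i = s−1 = 1 without hitting −1: 1469 is a Miller–Rabin witness and 2301 is composite.
The smallest witness among the given bases is 7.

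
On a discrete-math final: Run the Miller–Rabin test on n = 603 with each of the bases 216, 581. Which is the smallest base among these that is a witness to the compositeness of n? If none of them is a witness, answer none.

216

n − 1 = 602 = 2^1 · 301, so s = 1 and d = 301.
Base 216: x_0 = 216^301 mod 603 = 576. x_0 ∉ {1, 602} and s = 1, so 216 is a Miller–Rabin witness and 603 is composite.
Base 581: x_0 = 581^301 mod 603 = 311. x_0 ∉ {1, 602} and s = 1, so 581 is a Miller–Rabin witness and 603 is composite.
The smallest witness among the given bases is 216.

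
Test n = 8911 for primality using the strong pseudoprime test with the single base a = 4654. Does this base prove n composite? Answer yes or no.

n − 1 = 8910 = 2^1 · 4455, so s = 1 and d = 4455.
x_0 = 4654^4455 mod 8911 = 8910.
x_0 = 8910 ≡ −1, so 4654 is not a witness.

no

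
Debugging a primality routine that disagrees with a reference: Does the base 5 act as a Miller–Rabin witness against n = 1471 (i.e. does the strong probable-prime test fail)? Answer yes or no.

n − 1 = 1470 = 2^1 · 735, so s = 1 and d = 735.
x_0 = 5^735 mod 1471 = 1.
x_0 = 1, so 5 is not a witness.

no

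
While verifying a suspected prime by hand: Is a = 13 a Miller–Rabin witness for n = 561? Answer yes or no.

n − 1 = 560 = 2^4 · 35, so s = 4 and d = 35.
x_0 = 13^35 mod 561 = 208.
x_0 is neither 1 nor 560, so continue squaring.
x_1 = 208^2 mod 561 = 67.
x_2 = 67^2 mod 561 = 1.
x_2 = 1 but x_1 ≠ ±1, a nontrivial square root of 1 — 13 is a witness and 561 is composite.

yes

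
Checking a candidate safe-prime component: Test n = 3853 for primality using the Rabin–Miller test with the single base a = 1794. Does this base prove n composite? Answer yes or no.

n − 1 = 3852 = 2^2 · 963, so s = 2 and d = 963.
Repeated squaring mod 3853: 1794^1 ≡ 1794, 1794^2 ≡ 1181, 1794^4 ≡ 3828, 1794^8 ≡ 625, 1794^16 ≡ 1472, 1794^32 ≡ 1398, 1794^64 ≡ 933, 1794^128 ≡ 3564, 1794^256 ≡ 2608, 1794^512 ≡ 1119.
963 = 512 + 256 + 128 + 64 + 2 + 1, so 1794^963 ≡ 1119·2608·3564·933·1181·1794 ≡ 1 (mod 3853).
x_0 = 1794^963 mod 3853 = 1.
x_0 = 1, so 1794 is not a witness.

no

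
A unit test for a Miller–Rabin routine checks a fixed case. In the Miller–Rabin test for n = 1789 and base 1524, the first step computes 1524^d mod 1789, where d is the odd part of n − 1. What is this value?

n − 1 = 1788 = 2^2 · 447, so s = 2 and d = 447.
By repeated squaring, 1524^447 ≡ 1788 (mod 1789).

1788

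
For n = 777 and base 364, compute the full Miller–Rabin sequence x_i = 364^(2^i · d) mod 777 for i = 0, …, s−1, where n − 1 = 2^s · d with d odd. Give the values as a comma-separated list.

364, 406, 112

n − 1 = 776 = 2^3 · 97, so s = 3 and d = 97.
x_0 = 364^97 mod 777 = 364.
x_1 = 364^2 mod 777 = 406.
x_2 = 406^2 mod 777 = 112.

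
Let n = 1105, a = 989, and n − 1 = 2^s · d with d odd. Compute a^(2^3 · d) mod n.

n − 1 = 1104 = 2^4 · 69, so s = 4 and d = 69.
x_0 = 989^69 mod 1105 = 209.
x_1 = 209^2 mod 1105 = 586.
x_2 = 586^2 mod 1105 = 846.
x_3 = 846^2 mod 1105 = 781.

781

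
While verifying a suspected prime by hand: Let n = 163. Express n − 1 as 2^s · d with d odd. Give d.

Halving: 162 → 81; 81 is odd.
So 162 = 2^1 · 81.

81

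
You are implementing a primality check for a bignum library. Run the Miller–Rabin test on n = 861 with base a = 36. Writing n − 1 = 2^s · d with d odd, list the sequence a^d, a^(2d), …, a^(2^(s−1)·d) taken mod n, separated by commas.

624, 204

n − 1 = 860 = 2^2 · 215, so s = 2 and d = 215.
x_0 = 36^215 mod 861 = 624.
x_1 = 624^2 mod 861 = 204.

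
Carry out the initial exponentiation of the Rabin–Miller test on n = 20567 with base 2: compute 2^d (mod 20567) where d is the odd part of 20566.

n − 1 = 20566 = 2^1 · 10283, so s = 1 and d = 10283.
By repeated squaring, 2^10283 ≡ 5310 (mod 20567).

5310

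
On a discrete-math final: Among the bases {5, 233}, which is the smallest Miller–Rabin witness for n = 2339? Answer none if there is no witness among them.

none

n − 1 = 2338 = 2^1 · 1169, so s = 1 and d = 1169.
Base 5: x_0 = 5^1169 mod 2339 = 1. x_0 = 1, so 5 is not a witness.
Base 233: x_0 = 233^1169 mod 2339 = 1. x_0 = 1, so 233 is not a witness.
No listed base is a witness for 2339.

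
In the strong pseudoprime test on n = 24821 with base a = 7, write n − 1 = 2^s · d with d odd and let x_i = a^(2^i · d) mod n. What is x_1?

n − 1 = 24820 = 2^2 · 6205, so s = 2 and d = 6205.
Repeated squaring mod 24821: 7^1 ≡ 7, 7^2 ≡ 49, 7^4 ≡ 2401, 7^8 ≡ 6329, 7^16 ≡ 19968, 7^32 ≡ 21301, 7^64 ≡ 4721, 7^128 ≡ 23404, 7^256 ≡ 22209, 7^512 ≡ 21590, 7^1024 ≡ 14541, 7^2048 ≡ 15403, 7^4096 ≡ 13291.
6205 = 4096 + 2048 + 32 + 16 + 8 + 4 + 1, so 7^6205 ≡ 13291·15403·21301·19968·6329·2401·7 ≡ 21194 (mod 24821).
x_0 = 21194.
x_1 = 21194^2 mod 24821 = 24820.

24820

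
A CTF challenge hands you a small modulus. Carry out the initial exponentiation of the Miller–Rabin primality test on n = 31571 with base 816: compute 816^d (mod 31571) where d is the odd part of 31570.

n − 1 = 31570 = 2^1 · 15785, so s = 1 and d = 15785.
Repeated squaring mod 31571: 816^1 ≡ 816, 816^2 ≡ 2865, 816^4 ≡ 31336, 816^8 ≡ 23654, 816^16 ≡ 10454, 816^32 ≡ 18885, 816^64 ≡ 17209, 816^128 ≡ 13701, 816^256 ≡ 27806, 816^512 ≡ 31417, 816^1024 ≡ 23716, 816^2048 ≡ 11291, 816^4096 ≡ 2983, 816^8192 ≡ 26838.
15785 = 8192 + 4096 + 2048 + 1024 + 256 + 128 + 32 + 8 + 1, so 816^15785 ≡ 26838·2983·11291·23716·27806·13701·18885·23654·816 ≡ 13299 (mod 31571).

13299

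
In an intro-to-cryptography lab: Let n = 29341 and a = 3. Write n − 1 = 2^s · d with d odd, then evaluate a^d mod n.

n − 1 = 29340 = 2^2 · 7335, so s = 2 and d = 7335.
Repeated squaring mod 29341: 3^1 ≡ 3, 3^2 ≡ 9, 3^4 ≡ 81, 3^8 ≡ 6561, 3^16 ≡ 3474, 3^32 ≡ 9525, 3^64 ≡ 3253, 3^128 ≡ 19249, 3^256 ≡ 5853, 3^512 ≡ 16662, 3^1024 ≡ 27043, 3^2048 ≡ 28765, 3^4096 ≡ 9025.
7335 = 4096 + 2048 + 1024 + 128 + 32 + 4 + 2 + 1, so 3^7335 ≡ 9025·28765·27043·19249·9525·81·9·3 ≡ 22569 (mod 29341).

22569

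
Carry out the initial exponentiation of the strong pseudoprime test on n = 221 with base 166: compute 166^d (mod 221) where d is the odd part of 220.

n − 1 = 220 = 2^2 · 55, so s = 2 and d = 55.
166^55 mod 221 = 140.

140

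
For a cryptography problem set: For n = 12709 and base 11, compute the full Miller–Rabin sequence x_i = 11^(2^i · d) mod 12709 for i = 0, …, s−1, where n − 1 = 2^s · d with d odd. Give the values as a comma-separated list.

n − 1 = 12708 = 2^2 · 3177, so s = 2 and d = 3177.
x_0 = 11^3177 mod 12709 = 3544.
x_1 = 3544^2 mod 12709 = 3444.

3544, 3444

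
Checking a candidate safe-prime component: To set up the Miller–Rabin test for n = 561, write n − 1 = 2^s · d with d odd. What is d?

Halving: 560 → 280 → 140 → 70 → 35; 35 is odd.
So 560 = 2^4 · 35.

35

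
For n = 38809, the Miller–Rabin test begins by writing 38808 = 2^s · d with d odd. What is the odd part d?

4851

Halving: 38808 → 19404 → 9702 → 4851; 4851 is odd.
So 38808 = 2^3 · 4851.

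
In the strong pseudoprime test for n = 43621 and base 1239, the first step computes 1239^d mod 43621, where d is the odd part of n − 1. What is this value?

n − 1 = 43620 = 2^2 · 10905, so s = 2 and d = 10905.
Repeated squaring mod 43621: 1239^1 ≡ 1239, 1239^2 ≡ 8386, 1239^4 ≡ 7944, 1239^8 ≡ 31170, 1239^16 ≡ 41988, 1239^32 ≡ 5808, 1239^64 ≡ 13831, 1239^128 ≡ 18476, 1239^256 ≡ 28251, 1239^512 ≡ 29185, 1239^1024 ≡ 20579, 1239^2048 ≡ 22573, 1239^4096 ≡ 3428, 1239^8192 ≡ 17135.
10905 = 8192 + 2048 + 512 + 128 + 16 + 8 + 1, so 1239^10905 ≡ 17135·22573·29185·18476·41988·31170·1239 ≡ 7033 (mod 43621).

7033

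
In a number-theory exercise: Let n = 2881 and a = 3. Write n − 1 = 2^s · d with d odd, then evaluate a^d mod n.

70

n − 1 = 2880 = 2^6 · 45, so s = 6 and d = 45.
3^45 mod 2881 = 70.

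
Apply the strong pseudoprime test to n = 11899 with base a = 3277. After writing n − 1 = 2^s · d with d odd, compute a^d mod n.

n − 1 = 11898 = 2^1 · 5949, so s = 1 and d = 5949.
3277^5949 mod 11899 = 6788.

6788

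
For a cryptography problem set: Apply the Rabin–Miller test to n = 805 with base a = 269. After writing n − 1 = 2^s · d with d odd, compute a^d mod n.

n − 1 = 804 = 2^2 · 201, so s = 2 and d = 201.
By repeated squaring, 269^201 ≡ 209 (mod 805).

209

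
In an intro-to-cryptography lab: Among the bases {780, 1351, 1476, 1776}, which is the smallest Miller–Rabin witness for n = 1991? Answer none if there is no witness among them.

1351

n − 1 = 1990 = 2^1 · 995, so s = 1 and d = 995.
Base 780: x_0 = 780^995 mod 1991 = 1990. x_0 = 1990 ≡ −1, so 780 is not a witness.
Base 1351: x_0 = 1351^995 mod 1991 = 1959. x_0 ∉ {1, 1990} and s = 1, so 1351 is a Miller–Rabin witness and 1991 is composite.
Base 1476: x_0 = 1476^995 mod 1991 = 560. x_0 ∉ {1, 1990} and s = 1, so 1476 is a Miller–Rabin witness and 1991 is composite.
Base 1776: x_0 = 1776^995 mod 1991 = 463. x_0 ∉ {1, 1990} and s = 1, so 1776 is a Miller–Rabin witness and 1991 is composite.
The smallest witness among the given bases is 1351.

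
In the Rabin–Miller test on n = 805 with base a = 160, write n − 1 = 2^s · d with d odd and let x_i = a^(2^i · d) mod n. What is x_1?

n − 1 = 804 = 2^2 · 201, so s = 2 and d = 201.
Repeated squaring mod 805: 160^1 ≡ 160, 160^2 ≡ 645, 160^4 ≡ 645, 160^8 ≡ 645, 160^16 ≡ 645, 160^32 ≡ 645, 160^64 ≡ 645, 160^128 ≡ 645.
201 = 128 + 64 + 8 + 1, so 160^201 ≡ 645·645·645·160 ≡ 160 (mod 805).
x_0 = 160.
x_1 = 160^2 mod 805 = 645.

645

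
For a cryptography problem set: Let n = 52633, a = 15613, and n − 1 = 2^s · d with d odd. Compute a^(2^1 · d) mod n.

1

n − 1 = 52632 = 2^3 · 6579, so s = 3 and d = 6579.
Repeated squaring mod 52633: 15613^1 ≡ 15613, 15613^2 ≡ 22346, 15613^4 ≡ 14445, 15613^8 ≡ 20813, 15613^16 ≡ 11379, 15613^32 ≡ 4461, 15613^64 ≡ 5247, 15613^128 ≡ 3950, 15613^256 ≡ 23132, 15613^512 ≡ 22346, 15613^1024 ≡ 14445, 15613^2048 ≡ 20813, 15613^4096 ≡ 11379.
6579 = 4096 + 2048 + 256 + 128 + 32 + 16 + 2 + 1, so 15613^6579 ≡ 11379·20813·23132·3950·4461·11379·22346·15613 ≡ 37596 (mod 52633).
x_0 = 37596.
x_1 = 37596^2 mod 52633 = 1.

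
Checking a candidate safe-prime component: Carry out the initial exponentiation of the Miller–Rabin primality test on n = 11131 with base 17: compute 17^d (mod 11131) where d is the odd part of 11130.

1

n − 1 = 11130 = 2^1 · 5565, so s = 1 and d = 5565.
17^5565 mod 11131 = 1.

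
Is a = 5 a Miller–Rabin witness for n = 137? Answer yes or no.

no

n − 1 = 136 = 2^3 · 17, so s = 3 and d = 17.
x_0 = 5^17 mod 137 = 96.
x_0 is neither 1 nor 136, so continue squaring.
x_1 = 96^2 mod 137 = 37.
x_2 = 37^2 mod 137 = 136.
x_2 ≡ −1, so 5 is not a witness.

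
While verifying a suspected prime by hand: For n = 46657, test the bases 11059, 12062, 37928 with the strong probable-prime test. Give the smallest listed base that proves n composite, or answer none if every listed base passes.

12062

n − 1 = 46656 = 2^6 · 729, so s = 6 and d = 729.
Base 11059: x_0 = 11059^729 mod 46657 = 1. x_0 = 1, so 11059 is not a witness.
Base 12062: x_0 = 12062^729 mod 46657 = 25345. x_0 is neither 1 nor 46656, so continue squaring. x_1 = 25345^2 mod 46657 = 42106. x_2 = 42106^2 mod 46657 = 42550. x_3 = 42550^2 mod 46657 = 24272. x_4 = 24272^2 mod 46657 = 38702. x_5 = 38702^2 mod 46657 = 15133. Reached i = s−1 = 5 without hitting −1: 12062 is a Miller–Rabin witness and 46657 is composite.
Base 37928: x_0 = 37928^729 mod 46657 = 8731. x_0 is neither 1 nor 46656, so continue squaring. x_1 = 8731^2 mod 46657 = 39480. x_2 = 39480^2 mod 46657 = 1. x_2 = 1 but x_1 ≠ ±1, a nontrivial square root of 1 — 37928 is a witness and 46657 is composite.
The smallest witness among the given bases is 12062.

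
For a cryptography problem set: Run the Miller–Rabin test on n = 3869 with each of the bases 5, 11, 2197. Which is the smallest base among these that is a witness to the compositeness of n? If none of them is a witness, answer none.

n − 1 = 3868 = 2^2 · 967, so s = 2 and d = 967.
Base 5: x_0 = 5^967 mod 3869 = 850. x_0 is neither 1 nor 3868, so continue squaring. x_1 = 850^2 mod 3869 = 2866. Reached i = s−1 = 1 without hitting −1: 5 is a Miller–Rabin witness and 3869 is composite.
Base 11: x_0 = 11^967 mod 3869 = 1415. x_0 is neither 1 nor 3868, so continue squaring. x_1 = 1415^2 mod 3869 = 1952. Reached i = s−1 = 1 without hitting −1: 11 is a Miller–Rabin witness and 3869 is composite.
Base 2197: x_0 = 2197^967 mod 3869 = 3826. x_0 is neither 1 nor 3868, so continue squaring. x_1 = 3826^2 mod 3869 = 1849. Reached i = s−1 = 1 without hitting −1: 2197 is a Miller–Rabin witness and 3869 is composite.
The smallest witness among the given bases is 5.

5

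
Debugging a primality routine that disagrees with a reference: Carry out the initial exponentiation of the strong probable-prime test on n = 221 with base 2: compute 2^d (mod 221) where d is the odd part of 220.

n − 1 = 220 = 2^2 · 55, so s = 2 and d = 55.
2^55 mod 221 = 128.

128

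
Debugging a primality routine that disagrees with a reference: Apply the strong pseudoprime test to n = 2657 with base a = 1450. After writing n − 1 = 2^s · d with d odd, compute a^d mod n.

1970

n − 1 = 2656 = 2^5 · 83, so s = 5 and d = 83.
Repeated squaring mod 2657: 1450^1 ≡ 1450, 1450^2 ≡ 813, 1450^4 ≡ 2033, 1450^8 ≡ 1454, 1450^16 ≡ 1801, 1450^32 ≡ 2061, 1450^64 ≡ 1835.
83 = 64 + 16 + 2 + 1, so 1450^83 ≡ 1835·1801·813·1450 ≡ 1970 (mod 2657).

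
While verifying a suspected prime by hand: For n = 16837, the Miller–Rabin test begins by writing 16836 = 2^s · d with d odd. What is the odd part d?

Halving: 16836 → 8418 → 4209; 4209 is odd.
So 16836 = 2^2 · 4209.

4209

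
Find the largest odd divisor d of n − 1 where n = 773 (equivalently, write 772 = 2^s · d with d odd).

193

Halving: 772 → 386 → 193; 193 is odd.
So 772 = 2^2 · 193.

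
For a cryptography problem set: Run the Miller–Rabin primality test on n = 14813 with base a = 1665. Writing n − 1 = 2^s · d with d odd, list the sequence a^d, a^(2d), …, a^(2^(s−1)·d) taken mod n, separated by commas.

1, 1

n − 1 = 14812 = 2^2 · 3703, so s = 2 and d = 3703.
x_0 = 1665^3703 mod 14813 = 1.
x_1 = 1^2 mod 14813 = 1.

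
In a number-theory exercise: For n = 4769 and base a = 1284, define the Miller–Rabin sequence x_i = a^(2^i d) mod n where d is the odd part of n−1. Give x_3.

3545

n − 1 = 4768 = 2^5 · 149, so s = 5 and d = 149.
x_0 = 1284^149 mod 4769 = 862.
x_1 = 862^2 mod 4769 = 3849.
x_2 = 3849^2 mod 4769 = 2287.
x_3 = 2287^2 mod 4769 = 3545.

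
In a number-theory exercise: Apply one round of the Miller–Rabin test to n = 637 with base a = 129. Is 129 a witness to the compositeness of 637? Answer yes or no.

no

n − 1 = 636 = 2^2 · 159, so s = 2 and d = 159.
By repeated squaring, 129^159 ≡ 636 (mod 637).
x_0 = 129^159 mod 637 = 636.
x_0 = 636 ≡ −1, so 129 is not a witness.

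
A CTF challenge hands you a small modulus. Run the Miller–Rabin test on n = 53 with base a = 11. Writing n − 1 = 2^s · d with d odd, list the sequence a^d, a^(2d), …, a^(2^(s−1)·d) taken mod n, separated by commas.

n − 1 = 52 = 2^2 · 13, so s = 2 and d = 13.
x_0 = 11^13 mod 53 = 52.
x_1 = 52^2 mod 53 = 1.

52, 1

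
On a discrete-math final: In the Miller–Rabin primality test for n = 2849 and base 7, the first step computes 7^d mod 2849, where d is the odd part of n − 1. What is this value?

n − 1 = 2848 = 2^5 · 89, so s = 5 and d = 89.
7^89 mod 2849 = 756.

756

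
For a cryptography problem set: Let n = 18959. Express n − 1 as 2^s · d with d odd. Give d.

Halving: 18958 → 9479; 9479 is odd.
So 18958 = 2^1 · 9479.

9479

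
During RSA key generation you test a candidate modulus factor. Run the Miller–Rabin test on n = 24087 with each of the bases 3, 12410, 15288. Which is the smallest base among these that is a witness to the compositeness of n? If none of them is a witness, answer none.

n − 1 = 24086 = 2^1 · 12043, so s = 1 and d = 12043.
Base 3: x_0 = 3^12043 mod 24087 = 20205. x_0 ∉ {1, 24086} and s = 1, so 3 is a Miller–Rabin witness and 24087 is composite.
Base 12410: x_0 = 12410^12043 mod 24087 = 1280. x_0 ∉ {1, 24086} and s = 1, so 12410 is a Miller–Rabin witness and 24087 is composite.
Base 15288: x_0 = 15288^12043 mod 24087 = 15288. x_0 ∉ {1, 24086} and s = 1, so 15288 is a Miller–Rabin witness and 24087 is composite.
The smallest witness among the given bases is 3.

3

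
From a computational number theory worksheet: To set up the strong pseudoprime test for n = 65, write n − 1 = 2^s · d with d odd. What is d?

1

Halving: 64 → 32 → 16 → 8 → 4 → 2 → 1; 1 is odd.
So 64 = 2^6 · 1.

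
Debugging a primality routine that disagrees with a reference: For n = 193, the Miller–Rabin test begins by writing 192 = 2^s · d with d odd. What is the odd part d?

3

Halving: 192 → 96 → 48 → 24 → 12 → 6 → 3; 3 is odd.
So 192 = 2^6 · 3.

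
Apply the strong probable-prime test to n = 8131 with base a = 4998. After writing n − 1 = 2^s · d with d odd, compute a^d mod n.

4113

n − 1 = 8130 = 2^1 · 4065, so s = 1 and d = 4065.
4998^4065 mod 8131 = 4113.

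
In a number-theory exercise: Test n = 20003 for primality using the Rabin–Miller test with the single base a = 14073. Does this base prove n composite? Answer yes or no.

n − 1 = 20002 = 2^1 · 10001, so s = 1 and d = 10001.
x_0 = 14073^10001 mod 20003 = 7156.
x_0 ∉ {1, 20002} and s = 1, so 14073 is a Miller–Rabin witness and 20003 is composite.

yes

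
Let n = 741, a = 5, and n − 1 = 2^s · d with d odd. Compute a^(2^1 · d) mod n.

727

n − 1 = 740 = 2^2 · 185, so s = 2 and d = 185.
x_0 = 5^185 mod 741 = 161.
x_1 = 161^2 mod 741 = 727.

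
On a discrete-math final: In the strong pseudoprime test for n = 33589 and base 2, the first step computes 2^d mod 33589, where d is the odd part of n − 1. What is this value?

n − 1 = 33588 = 2^2 · 8397, so s = 2 and d = 8397.
Repeated squaring mod 33589: 2^1 ≡ 2, 2^2 ≡ 4, 2^4 ≡ 16, 2^8 ≡ 256, 2^16 ≡ 31947, 2^32 ≡ 9044, 2^64 ≡ 4721, 2^128 ≡ 18334, 2^256 ≡ 10433, 2^512 ≡ 19129, 2^1024 ≡ 75, 2^2048 ≡ 5625, 2^4096 ≡ 33376, 2^8192 ≡ 11780.
8397 = 8192 + 128 + 64 + 8 + 4 + 1, so 2^8397 ≡ 11780·18334·4721·256·16·2 ≡ 10095 (mod 33589).

10095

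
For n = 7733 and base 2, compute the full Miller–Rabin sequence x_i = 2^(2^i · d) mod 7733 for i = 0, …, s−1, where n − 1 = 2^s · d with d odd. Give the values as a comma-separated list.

n − 1 = 7732 = 2^2 · 1933, so s = 2 and d = 1933.
x_0 = 2^1933 mod 7733 = 2351.
x_1 = 2351^2 mod 7733 = 5839.

2351, 5839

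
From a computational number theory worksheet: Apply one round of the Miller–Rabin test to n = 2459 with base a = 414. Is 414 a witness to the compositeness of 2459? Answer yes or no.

n − 1 = 2458 = 2^1 · 1229, so s = 1 and d = 1229.
x_0 = 414^1229 mod 2459 = 2458.
x_0 = 2458 ≡ −1, so 414 is not a witness.

no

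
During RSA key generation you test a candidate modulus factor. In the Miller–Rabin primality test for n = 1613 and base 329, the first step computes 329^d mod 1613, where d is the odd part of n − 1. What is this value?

n − 1 = 1612 = 2^2 · 403, so s = 2 and d = 403.
By repeated squaring, 329^403 ≡ 1612 (mod 1613).

1612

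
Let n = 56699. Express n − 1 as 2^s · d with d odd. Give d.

28349

Halving: 56698 → 28349; 28349 is odd.
So 56698 = 2^1 · 28349.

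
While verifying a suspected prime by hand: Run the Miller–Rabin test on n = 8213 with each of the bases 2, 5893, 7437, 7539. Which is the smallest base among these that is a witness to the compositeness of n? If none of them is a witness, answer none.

2

n − 1 = 8212 = 2^2 · 2053, so s = 2 and d = 2053.
Base 2: x_0 = 2^2053 mod 8213 = 1415. x_0 is neither 1 nor 8212, so continue squaring. x_1 = 1415^2 mod 8213 = 6466. Reached i = s−1 = 1 without hitting −1: 2 is a Miller–Rabin witness and 8213 is composite.
Base 5893: x_0 = 5893^2053 mod 8213 = 1200. x_0 is neither 1 nor 8212, so continue squaring. x_1 = 1200^2 mod 8213 = 2725. Reached i = s−1 = 1 without hitting −1: 5893 is a Miller–Rabin witness and 8213 is composite.
Base 7437: x_0 = 7437^2053 mod 8213 = 1251. x_0 is neither 1 nor 8212, so continue squaring. x_1 = 1251^2 mod 8213 = 4531. Reached i = s−1 = 1 without hitting −1: 7437 is a Miller–Rabin witness and 8213 is composite.
Base 7539: x_0 = 7539^2053 mod 8213 = 3455. x_0 is neither 1 nor 8212, so continue squaring. x_1 = 3455^2 mod 8213 = 3536. Reached i = s−1 = 1 without hitting −1: 7539 is a Miller–Rabin witness and 8213 is composite.
The smallest witness among the given bases is 2.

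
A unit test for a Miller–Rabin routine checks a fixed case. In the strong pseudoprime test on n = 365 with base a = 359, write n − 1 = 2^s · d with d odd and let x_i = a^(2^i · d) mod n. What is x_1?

n − 1 = 364 = 2^2 · 91, so s = 2 and d = 91.
By repeated squaring, 359^91 ≡ 79 (mod 365).
x_0 = 79.
x_1 = 79^2 mod 365 = 36.

36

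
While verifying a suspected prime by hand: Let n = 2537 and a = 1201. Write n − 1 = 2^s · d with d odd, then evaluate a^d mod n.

n − 1 = 2536 = 2^3 · 317, so s = 3 and d = 317.
By repeated squaring, 1201^317 ≡ 2202 (mod 2537).

2202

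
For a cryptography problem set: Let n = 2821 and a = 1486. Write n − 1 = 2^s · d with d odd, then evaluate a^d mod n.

n − 1 = 2820 = 2^2 · 705, so s = 2 and d = 705.
1486^705 mod 2821 = 1611.

1611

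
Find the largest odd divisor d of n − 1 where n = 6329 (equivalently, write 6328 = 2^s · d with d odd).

Halving: 6328 → 3164 → 1582 → 791; 791 is odd.
So 6328 = 2^3 · 791.

791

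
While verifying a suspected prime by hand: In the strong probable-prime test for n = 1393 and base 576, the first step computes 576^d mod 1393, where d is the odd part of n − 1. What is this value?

106

n − 1 = 1392 = 2^4 · 87, so s = 4 and d = 87.
Repeated squaring mod 1393: 576^1 ≡ 576, 576^2 ≡ 242, 576^4 ≡ 58, 576^8 ≡ 578, 576^16 ≡ 1157, 576^32 ≡ 1369, 576^64 ≡ 576.
87 = 64 + 16 + 4 + 2 + 1, so 576^87 ≡ 576·1157·58·242·576 ≡ 106 (mod 1393).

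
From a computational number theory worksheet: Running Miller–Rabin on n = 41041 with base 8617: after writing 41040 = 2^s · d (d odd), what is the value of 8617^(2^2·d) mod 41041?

n − 1 = 41040 = 2^4 · 2565, so s = 4 and d = 2565.
x_0 = 8617^2565 mod 41041 = 4753.
x_1 = 4753^2 mod 41041 = 18459.
x_2 = 18459^2 mod 41041 = 12299.

12299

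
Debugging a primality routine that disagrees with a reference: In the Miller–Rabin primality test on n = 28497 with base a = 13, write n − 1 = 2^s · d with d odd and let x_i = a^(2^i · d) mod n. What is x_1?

n − 1 = 28496 = 2^4 · 1781, so s = 4 and d = 1781.
x_0 = 13^1781 mod 28497 = 10849.
x_1 = 10849^2 mod 28497 = 8191.

8191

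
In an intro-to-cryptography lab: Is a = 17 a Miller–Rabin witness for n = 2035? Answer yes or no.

n − 1 = 2034 = 2^1 · 1017, so s = 1 and d = 1017.
x_0 = 17^1017 mod 2035 = 1042.
x_0 ∉ {1, 2034} and s = 1, so 17 is a Miller–Rabin witness and 2035 is composite.

yes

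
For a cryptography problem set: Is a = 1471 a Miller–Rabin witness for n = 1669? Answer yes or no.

no

n − 1 = 1668 = 2^2 · 417, so s = 2 and d = 417.
x_0 = 1471^417 mod 1669 = 1668.
x_0 = 1668 ≡ −1, so 1471 is not a witness.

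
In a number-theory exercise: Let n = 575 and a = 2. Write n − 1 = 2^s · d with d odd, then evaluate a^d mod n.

n − 1 = 574 = 2^1 · 287, so s = 1 and d = 287.
2^287 mod 575 = 278.

278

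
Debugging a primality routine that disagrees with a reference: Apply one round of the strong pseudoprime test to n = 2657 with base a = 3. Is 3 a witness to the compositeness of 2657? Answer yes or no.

no

n − 1 = 2656 = 2^5 · 83, so s = 5 and d = 83.
x_0 = 3^83 mod 2657 = 2644.
x_0 is neither 1 nor 2656, so continue squaring.
x_1 = 2644^2 mod 2657 = 169.
x_2 = 169^2 mod 2657 = 1991.
x_3 = 1991^2 mod 2657 = 2494.
x_4 = 2494^2 mod 2657 = 2656.
x_4 ≡ −1, so 3 is not a witness.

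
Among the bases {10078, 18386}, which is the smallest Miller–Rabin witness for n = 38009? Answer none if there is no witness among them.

10078

n − 1 = 38008 = 2^3 · 4751, so s = 3 and d = 4751.
Base 10078: x_0 = 10078^4751 mod 38009 = 22302. x_0 is neither 1 nor 38008, so continue squaring. x_1 = 22302^2 mod 38009 = 31439. x_2 = 31439^2 mod 38009 = 24685. Reached i = s−1 = 2 without hitting −1: 10078 is a Miller–Rabin witness and 38009 is composite.
Base 18386: x_0 = 18386^4751 mod 38009 = 37486. x_0 is neither 1 nor 38008, so continue squaring. x_1 = 37486^2 mod 38009 = 7466. x_2 = 7466^2 mod 38009 = 19962. Reached i = s−1 = 2 without hitting −1: 18386 is a Miller–Rabin witness and 38009 is composite.
The smallest witness among the given bases is 10078.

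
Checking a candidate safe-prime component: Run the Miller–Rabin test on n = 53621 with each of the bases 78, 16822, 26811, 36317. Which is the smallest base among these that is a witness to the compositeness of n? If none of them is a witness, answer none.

16822

n − 1 = 53620 = 2^2 · 13405, so s = 2 and d = 13405.
Base 78: x_0 = 78^13405 mod 53621 = 1. x_0 = 1, so 78 is not a witness.
Base 16822: x_0 = 16822^13405 mod 53621 = 12893. x_0 is neither 1 nor 53620, so continue squaring. x_1 = 12893^2 mod 53621 = 4349. Reached i = s−1 = 1 without hitting −1: 16822 is a Miller–Rabin witness and 53621 is composite.
Base 26811: x_0 = 26811^13405 mod 53621 = 52502. x_0 is neither 1 nor 53620, so continue squaring. x_1 = 52502^2 mod 53621 = 18878. Reached i = s−1 = 1 without hitting −1: 26811 is a Miller–Rabin witness and 53621 is composite.
Base 36317: x_0 = 36317^13405 mod 53621 = 38134. x_0 is neither 1 nor 53620, so continue squaring. x_1 = 38134^2 mod 53621 = 436. Reached i = s−1 = 1 without hitting −1: 36317 is a Miller–Rabin witness and 53621 is composite.
The smallest witness among the given bases is 16822.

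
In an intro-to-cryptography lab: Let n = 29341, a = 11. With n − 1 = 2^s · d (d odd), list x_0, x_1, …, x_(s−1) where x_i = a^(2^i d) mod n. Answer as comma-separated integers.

n − 1 = 29340 = 2^2 · 7335, so s = 2 and d = 7335.
x_0 = 11^7335 mod 29341 = 1331.
x_1 = 1331^2 mod 29341 = 11101.

1331, 11101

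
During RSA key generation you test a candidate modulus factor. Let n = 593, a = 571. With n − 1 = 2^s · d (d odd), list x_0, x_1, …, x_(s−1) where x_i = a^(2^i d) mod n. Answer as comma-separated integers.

511, 201, 77, 592

n − 1 = 592 = 2^4 · 37, so s = 4 and d = 37.
x_0 = 571^37 mod 593 = 511.
x_1 = 511^2 mod 593 = 201.
x_2 = 201^2 mod 593 = 77.
x_3 = 77^2 mod 593 = 592.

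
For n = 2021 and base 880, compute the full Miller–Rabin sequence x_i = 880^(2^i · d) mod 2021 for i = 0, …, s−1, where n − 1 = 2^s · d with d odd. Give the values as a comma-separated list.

n − 1 = 2020 = 2^2 · 505, so s = 2 and d = 505.
x_0 = 880^505 mod 2021 = 1052.
x_1 = 1052^2 mod 2021 = 1217.

1052, 1217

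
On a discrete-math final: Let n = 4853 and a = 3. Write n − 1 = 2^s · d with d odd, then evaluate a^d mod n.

4558

n − 1 = 4852 = 2^2 · 1213, so s = 2 and d = 1213.
Repeated squaring mod 4853: 3^1 ≡ 3, 3^2 ≡ 9, 3^4 ≡ 81, 3^8 ≡ 1708, 3^16 ≡ 611, 3^32 ≡ 4493, 3^64 ≡ 3422, 3^128 ≡ 4648, 3^256 ≡ 3201, 3^512 ≡ 1718, 3^1024 ≡ 900.
1213 = 1024 + 128 + 32 + 16 + 8 + 4 + 1, so 3^1213 ≡ 900·4648·4493·611·1708·81·3 ≡ 4558 (mod 4853).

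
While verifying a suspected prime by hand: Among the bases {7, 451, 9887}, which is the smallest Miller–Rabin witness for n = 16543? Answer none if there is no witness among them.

n − 1 = 16542 = 2^1 · 8271, so s = 1 and d = 8271.
Base 7: x_0 = 7^8271 mod 16543 = 11391. x_0 ∉ {1, 16542} and s = 1, so 7 is a Miller–Rabin witness and 16543 is composite.
Base 451: x_0 = 451^8271 mod 16543 = 5492. x_0 ∉ {1, 16542} and s = 1, so 451 is a Miller–Rabin witness and 16543 is composite.
Base 9887: x_0 = 9887^8271 mod 16543 = 3790. x_0 ∉ {1, 16542} and s = 1, so 9887 is a Miller–Rabin witness and 16543 is composite.
The smallest witness among the given bases is 7.

7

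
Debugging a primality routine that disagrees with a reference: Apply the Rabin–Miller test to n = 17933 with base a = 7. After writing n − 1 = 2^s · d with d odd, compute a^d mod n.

n − 1 = 17932 = 2^2 · 4483, so s = 2 and d = 4483.
Repeated squaring mod 17933: 7^1 ≡ 7, 7^2 ≡ 49, 7^4 ≡ 2401, 7^8 ≡ 8308, 7^16 ≡ 16680, 7^32 ≡ 9838, 7^64 ≡ 1843, 7^128 ≡ 7312, 7^256 ≡ 7071, 7^512 ≡ 1837, 7^1024 ≡ 3165, 7^2048 ≡ 10611, 7^4096 ≡ 9947.
4483 = 4096 + 256 + 128 + 2 + 1, so 7^4483 ≡ 9947·7071·7312·49·7 ≡ 17725 (mod 17933).

17725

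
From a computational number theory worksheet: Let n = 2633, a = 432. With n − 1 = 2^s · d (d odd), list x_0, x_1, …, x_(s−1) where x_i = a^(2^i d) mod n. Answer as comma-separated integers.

n − 1 = 2632 = 2^3 · 329, so s = 3 and d = 329.
x_0 = 432^329 mod 2633 = 1556.
x_1 = 1556^2 mod 2633 = 1409.
x_2 = 1409^2 mod 2633 = 2632.

1556, 1409, 2632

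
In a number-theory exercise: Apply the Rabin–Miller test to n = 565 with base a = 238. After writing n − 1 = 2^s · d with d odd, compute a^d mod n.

498

n − 1 = 564 = 2^2 · 141, so s = 2 and d = 141.
238^141 mod 565 = 498.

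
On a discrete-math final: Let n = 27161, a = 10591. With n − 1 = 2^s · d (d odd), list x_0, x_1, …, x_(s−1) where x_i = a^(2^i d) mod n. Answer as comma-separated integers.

13889, 6899, 10129

n − 1 = 27160 = 2^3 · 3395, so s = 3 and d = 3395.
x_0 = 10591^3395 mod 27161 = 13889.
x_1 = 13889^2 mod 27161 = 6899.
x_2 = 6899^2 mod 27161 = 10129.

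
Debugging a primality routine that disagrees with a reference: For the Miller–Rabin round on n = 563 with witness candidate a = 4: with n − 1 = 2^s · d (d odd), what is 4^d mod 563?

1

n − 1 = 562 = 2^1 · 281, so s = 1 and d = 281.
4^281 mod 563 = 1.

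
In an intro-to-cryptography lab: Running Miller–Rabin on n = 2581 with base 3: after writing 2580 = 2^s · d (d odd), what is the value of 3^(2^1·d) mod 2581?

2561

n − 1 = 2580 = 2^2 · 645, so s = 2 and d = 645.
Repeated squaring mod 2581: 3^1 ≡ 3, 3^2 ≡ 9, 3^4 ≡ 81, 3^8 ≡ 1399, 3^16 ≡ 803, 3^32 ≡ 2140, 3^64 ≡ 906, 3^128 ≡ 78, 3^256 ≡ 922, 3^512 ≡ 935.
645 = 512 + 128 + 4 + 1, so 3^645 ≡ 935·78·81·3 ≡ 844 (mod 2581).
x_0 = 844.
x_1 = 844^2 mod 2581 = 2561.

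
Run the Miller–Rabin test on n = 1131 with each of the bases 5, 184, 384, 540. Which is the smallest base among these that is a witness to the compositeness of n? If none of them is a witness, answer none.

5

n − 1 = 1130 = 2^1 · 565, so s = 1 and d = 565.
Base 5: x_0 = 5^565 mod 1131 = 863. x_0 ∉ {1, 1130} and s = 1, so 5 is a Miller–Rabin witness and 1131 is composite.
Base 184: x_0 = 184^565 mod 1131 = 1081. x_0 ∉ {1, 1130} and s = 1, so 184 is a Miller–Rabin witness and 1131 is composite.
Base 384: x_0 = 384^565 mod 1131 = 306. x_0 ∉ {1, 1130} and s = 1, so 384 is a Miller–Rabin witness and 1131 is composite.
Base 540: x_0 = 540^565 mod 1131 = 189. x_0 ∉ {1, 1130} and s = 1, so 540 is a Miller–Rabin witness and 1131 is composite.
The smallest witness among the given bases is 5.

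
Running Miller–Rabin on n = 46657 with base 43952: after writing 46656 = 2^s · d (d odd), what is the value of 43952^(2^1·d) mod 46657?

27418

n − 1 = 46656 = 2^6 · 729, so s = 6 and d = 729.
Repeated squaring mod 46657: 43952^1 ≡ 43952, 43952^2 ≡ 38533, 43952^4 ≡ 26378, 43952^8 ≡ 3043, 43952^16 ≡ 21763, 43952^32 ≡ 12962, 43952^64 ≡ 1587, 43952^128 ≡ 45748, 43952^256 ≡ 33112, 43952^512 ≡ 11701.
729 = 512 + 128 + 64 + 16 + 8 + 1, so 43952^729 ≡ 11701·45748·1587·21763·3043·43952 ≡ 26974 (mod 46657).
x_0 = 26974.
x_1 = 26974^2 mod 46657 = 27418.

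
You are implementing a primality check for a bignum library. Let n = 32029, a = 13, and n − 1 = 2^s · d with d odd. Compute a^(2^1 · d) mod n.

1

n − 1 = 32028 = 2^2 · 8007, so s = 2 and d = 8007.
Repeated squaring mod 32029: 13^1 ≡ 13, 13^2 ≡ 169, 13^4 ≡ 28561, 13^8 ≡ 16149, 13^16 ≡ 10083, 13^32 ≡ 6843, 13^64 ≡ 251, 13^128 ≡ 30972, 13^256 ≡ 28263, 13^512 ≡ 25938, 13^1024 ≡ 10699, 13^2048 ≡ 28984, 13^4096 ≡ 15644.
8007 = 4096 + 2048 + 1024 + 512 + 256 + 64 + 4 + 2 + 1, so 13^8007 ≡ 15644·28984·10699·25938·28263·251·28561·169·13 ≡ 1 (mod 32029).
x_0 = 1.
x_1 = 1^2 mod 32029 = 1.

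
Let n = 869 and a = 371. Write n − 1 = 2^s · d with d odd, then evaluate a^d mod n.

134

n − 1 = 868 = 2^2 · 217, so s = 2 and d = 217.
Repeated squaring mod 869: 371^1 ≡ 371, 371^2 ≡ 339, 371^4 ≡ 213, 371^8 ≡ 181, 371^16 ≡ 608, 371^32 ≡ 339, 371^64 ≡ 213, 371^128 ≡ 181.
217 = 128 + 64 + 16 + 8 + 1, so 371^217 ≡ 181·213·608·181·371 ≡ 134 (mod 869).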